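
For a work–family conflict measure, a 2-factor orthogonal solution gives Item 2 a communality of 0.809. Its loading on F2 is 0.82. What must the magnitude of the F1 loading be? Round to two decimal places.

0.37

Under orthogonal rotation h² = Σλ², so λ_F1² = h² − (0.6724) = 0.809 − 0.6724 = 0.1366.
|λ| = √0.1366 = 0.3696.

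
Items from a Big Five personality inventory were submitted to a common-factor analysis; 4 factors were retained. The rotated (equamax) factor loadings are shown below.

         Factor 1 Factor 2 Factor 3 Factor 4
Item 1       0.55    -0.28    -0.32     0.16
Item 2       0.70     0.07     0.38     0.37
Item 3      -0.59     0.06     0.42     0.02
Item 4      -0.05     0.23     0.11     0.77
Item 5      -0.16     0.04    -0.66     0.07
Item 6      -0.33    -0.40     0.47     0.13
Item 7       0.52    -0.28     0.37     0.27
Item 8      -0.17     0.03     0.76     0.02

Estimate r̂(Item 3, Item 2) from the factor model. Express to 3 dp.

-0.242

r̂ = Σ λ_i·λ_j across factors = (-0.59)(0.70) + (0.06)(0.07) + (0.42)(0.38) + (0.02)(0.37)
  = -0.4130 +0.0042 +0.1596 +0.0074 = -0.2418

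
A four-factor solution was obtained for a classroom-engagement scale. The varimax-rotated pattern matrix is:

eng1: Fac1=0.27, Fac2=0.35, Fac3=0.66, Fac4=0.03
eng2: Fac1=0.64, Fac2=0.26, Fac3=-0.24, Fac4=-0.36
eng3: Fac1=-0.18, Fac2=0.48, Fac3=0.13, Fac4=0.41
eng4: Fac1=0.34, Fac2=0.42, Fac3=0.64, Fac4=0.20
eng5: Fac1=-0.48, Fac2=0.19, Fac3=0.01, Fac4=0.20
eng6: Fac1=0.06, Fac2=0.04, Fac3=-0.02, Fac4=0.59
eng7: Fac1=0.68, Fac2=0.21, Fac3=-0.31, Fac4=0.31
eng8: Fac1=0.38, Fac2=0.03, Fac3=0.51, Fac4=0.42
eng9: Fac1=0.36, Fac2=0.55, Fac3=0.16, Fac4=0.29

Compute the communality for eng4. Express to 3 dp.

0.742

h² = 0.34² + 0.42² + 0.64² + 0.20² = 0.1156 + 0.1764 + 0.4096 + 0.0400 = 0.7416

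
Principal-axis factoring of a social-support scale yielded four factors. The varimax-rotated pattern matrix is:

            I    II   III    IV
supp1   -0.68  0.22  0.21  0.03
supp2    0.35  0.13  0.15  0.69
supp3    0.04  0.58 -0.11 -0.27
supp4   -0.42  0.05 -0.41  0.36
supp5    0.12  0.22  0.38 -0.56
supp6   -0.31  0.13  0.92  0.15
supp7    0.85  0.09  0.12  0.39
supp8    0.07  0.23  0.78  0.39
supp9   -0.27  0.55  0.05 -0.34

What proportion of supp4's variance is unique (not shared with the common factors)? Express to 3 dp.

h² = (-0.42)² + 0.05² + (-0.41)² + 0.36² = 0.1764 + 0.0025 + 0.1681 + 0.1296 = 0.4766
Uniqueness u² = 1 − h² = 1 − 0.4766 = 0.5234

0.523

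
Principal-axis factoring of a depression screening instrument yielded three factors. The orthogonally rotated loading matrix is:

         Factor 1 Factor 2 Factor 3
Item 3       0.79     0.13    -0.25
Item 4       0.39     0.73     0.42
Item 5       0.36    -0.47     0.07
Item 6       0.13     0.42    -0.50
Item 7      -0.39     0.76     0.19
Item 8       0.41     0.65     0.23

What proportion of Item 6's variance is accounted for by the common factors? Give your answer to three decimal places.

h² = 0.13² + 0.42² + (-0.50)² = 0.0169 + 0.1764 + 0.2500 = 0.4433

0.443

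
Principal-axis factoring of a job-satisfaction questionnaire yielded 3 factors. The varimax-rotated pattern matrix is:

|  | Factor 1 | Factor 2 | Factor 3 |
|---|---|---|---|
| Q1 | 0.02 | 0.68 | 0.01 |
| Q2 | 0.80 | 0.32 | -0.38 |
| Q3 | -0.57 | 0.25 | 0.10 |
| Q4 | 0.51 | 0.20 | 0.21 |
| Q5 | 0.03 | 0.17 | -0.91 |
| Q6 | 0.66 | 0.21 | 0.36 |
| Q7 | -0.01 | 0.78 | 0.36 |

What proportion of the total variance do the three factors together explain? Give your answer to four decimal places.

0.6138

Communalities: 0.4629, 0.8868, 0.3974, 0.3442, 0.8579, 0.6093, 0.7381; Σh² = 4.2966.
Total variance with 7 standardized items is 7, so the solution explains 4.2966/7 = 0.6138.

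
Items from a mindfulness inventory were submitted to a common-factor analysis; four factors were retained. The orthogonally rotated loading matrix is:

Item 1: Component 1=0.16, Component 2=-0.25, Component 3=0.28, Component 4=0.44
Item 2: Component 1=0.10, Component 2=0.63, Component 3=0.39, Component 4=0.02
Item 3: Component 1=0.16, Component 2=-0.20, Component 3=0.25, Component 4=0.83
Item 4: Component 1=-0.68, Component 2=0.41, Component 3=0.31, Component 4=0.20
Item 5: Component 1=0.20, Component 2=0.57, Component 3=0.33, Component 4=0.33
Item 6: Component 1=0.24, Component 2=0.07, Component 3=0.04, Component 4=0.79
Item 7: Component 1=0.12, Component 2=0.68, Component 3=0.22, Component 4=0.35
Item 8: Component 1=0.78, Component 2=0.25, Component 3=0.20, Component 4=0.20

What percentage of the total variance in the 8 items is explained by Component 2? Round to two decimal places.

SS loadings for Component 2 = (-0.25)² + 0.63² + (-0.20)² + 0.41² + 0.57² + 0.07² + 0.68² + 0.25² = 1.5222
With 8 standardized items, total variance = 8. Proportion = 1.5222/8 = 0.1903 → 19.03%.

19.03%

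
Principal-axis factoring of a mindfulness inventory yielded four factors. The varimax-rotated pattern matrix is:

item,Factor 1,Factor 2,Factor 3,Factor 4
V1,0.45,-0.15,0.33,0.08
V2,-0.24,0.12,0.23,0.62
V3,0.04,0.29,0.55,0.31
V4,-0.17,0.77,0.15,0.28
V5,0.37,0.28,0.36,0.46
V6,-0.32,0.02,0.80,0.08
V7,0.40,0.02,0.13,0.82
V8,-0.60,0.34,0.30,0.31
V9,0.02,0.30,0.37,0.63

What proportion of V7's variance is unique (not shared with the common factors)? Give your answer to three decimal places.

0.150

h² = 0.40² + 0.02² + 0.13² + 0.82² = 0.1600 + 0.0004 + 0.0169 + 0.6724 = 0.8497
Uniqueness u² = 1 − h² = 1 − 0.8497 = 0.1503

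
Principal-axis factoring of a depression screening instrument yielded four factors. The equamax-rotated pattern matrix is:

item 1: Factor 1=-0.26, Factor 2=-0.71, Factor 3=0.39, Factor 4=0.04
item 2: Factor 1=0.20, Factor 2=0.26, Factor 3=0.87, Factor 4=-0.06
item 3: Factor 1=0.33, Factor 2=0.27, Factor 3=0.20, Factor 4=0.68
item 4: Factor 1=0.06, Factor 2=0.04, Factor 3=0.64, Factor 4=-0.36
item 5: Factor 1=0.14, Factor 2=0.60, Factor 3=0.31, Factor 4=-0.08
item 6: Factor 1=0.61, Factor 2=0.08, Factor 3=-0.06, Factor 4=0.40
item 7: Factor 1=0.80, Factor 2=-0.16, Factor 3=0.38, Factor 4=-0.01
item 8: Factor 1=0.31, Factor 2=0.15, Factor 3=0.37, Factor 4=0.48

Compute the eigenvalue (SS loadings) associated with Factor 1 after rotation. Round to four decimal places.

1.3479

SS loadings for Factor 1 = (-0.26)² + 0.20² + 0.33² + 0.06² + 0.14² + 0.61² + 0.80² + 0.31² = 0.0676 + 0.0400 + 0.1089 + 0.0036 + 0.0196 + 0.3721 + 0.6400 + 0.0961 = 1.3479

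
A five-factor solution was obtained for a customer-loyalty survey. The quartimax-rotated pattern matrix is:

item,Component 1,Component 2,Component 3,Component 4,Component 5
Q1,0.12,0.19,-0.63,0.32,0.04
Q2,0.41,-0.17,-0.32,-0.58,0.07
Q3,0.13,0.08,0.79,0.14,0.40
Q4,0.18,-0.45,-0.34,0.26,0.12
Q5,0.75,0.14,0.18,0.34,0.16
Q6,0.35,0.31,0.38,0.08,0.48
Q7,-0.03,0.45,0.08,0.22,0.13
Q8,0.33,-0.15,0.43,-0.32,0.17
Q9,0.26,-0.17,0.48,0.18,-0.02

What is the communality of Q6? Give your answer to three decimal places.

h² = 0.35² + 0.31² + 0.38² + 0.08² + 0.48² = 0.1225 + 0.0961 + 0.1444 + 0.0064 + 0.2304 = 0.5998

0.600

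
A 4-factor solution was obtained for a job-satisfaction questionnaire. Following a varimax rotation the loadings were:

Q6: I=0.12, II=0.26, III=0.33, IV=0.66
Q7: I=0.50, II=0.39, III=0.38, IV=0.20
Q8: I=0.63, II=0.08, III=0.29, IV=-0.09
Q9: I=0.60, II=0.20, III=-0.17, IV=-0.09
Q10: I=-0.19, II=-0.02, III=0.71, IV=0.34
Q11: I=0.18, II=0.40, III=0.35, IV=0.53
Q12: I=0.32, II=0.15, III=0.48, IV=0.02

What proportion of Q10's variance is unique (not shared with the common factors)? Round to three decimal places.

h² = (-0.19)² + (-0.02)² + 0.71² + 0.34² = 0.0361 + 0.0004 + 0.5041 + 0.1156 = 0.6562
Uniqueness u² = 1 − h² = 1 − 0.6562 = 0.3438

0.344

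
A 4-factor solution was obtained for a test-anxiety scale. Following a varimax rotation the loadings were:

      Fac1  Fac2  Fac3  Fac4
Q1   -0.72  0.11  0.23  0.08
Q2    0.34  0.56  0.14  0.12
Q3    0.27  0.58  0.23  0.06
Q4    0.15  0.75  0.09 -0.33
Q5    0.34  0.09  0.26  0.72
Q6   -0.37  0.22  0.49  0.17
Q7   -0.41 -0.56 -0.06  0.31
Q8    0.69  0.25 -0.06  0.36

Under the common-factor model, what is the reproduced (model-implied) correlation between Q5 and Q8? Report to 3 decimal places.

0.501

r̂ = Σ λ_i·λ_j across factors = (0.34)(0.69) + (0.09)(0.25) + (0.26)(-0.06) + (0.72)(0.36)
  = +0.2346 +0.0225 -0.0156 +0.2592 = 0.5007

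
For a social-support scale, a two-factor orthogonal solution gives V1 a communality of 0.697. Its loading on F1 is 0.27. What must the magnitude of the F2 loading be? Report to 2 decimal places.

0.79

Under orthogonal rotation h² = Σλ², so λ_F2² = h² − (0.0729) = 0.697 − 0.0729 = 0.6241.
|λ| = √0.6241 = 0.7900.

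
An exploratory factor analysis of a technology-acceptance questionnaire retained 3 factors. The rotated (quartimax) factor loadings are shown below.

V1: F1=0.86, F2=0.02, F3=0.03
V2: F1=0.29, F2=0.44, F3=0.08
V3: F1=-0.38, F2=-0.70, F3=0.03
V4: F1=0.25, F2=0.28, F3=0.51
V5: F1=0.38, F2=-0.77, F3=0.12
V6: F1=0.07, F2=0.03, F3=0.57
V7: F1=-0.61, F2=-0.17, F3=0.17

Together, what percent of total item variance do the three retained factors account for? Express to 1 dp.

SS loadings by factor: 1.5520, 1.3851, 0.6365; total = 3.5736.
Total variance with 7 standardized items is 7, so the solution explains 3.5736/7 = 0.5105 = 51.05%.

51.1%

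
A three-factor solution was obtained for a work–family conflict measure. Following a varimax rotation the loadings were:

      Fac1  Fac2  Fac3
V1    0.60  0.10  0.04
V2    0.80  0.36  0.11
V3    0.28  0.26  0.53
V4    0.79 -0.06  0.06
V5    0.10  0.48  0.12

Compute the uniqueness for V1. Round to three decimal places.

0.628

h² = 0.60² + 0.10² + 0.04² = 0.3600 + 0.0100 + 0.0016 = 0.3716
Uniqueness u² = 1 − h² = 1 − 0.3716 = 0.6284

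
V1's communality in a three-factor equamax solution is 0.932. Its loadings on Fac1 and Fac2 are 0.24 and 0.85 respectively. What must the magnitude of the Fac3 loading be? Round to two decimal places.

Under orthogonal rotation h² = Σλ², so λ_Fac3² = h² − (0.7801) = 0.932 − 0.7801 = 0.1519.
|λ| = √0.1519 = 0.3897.

0.39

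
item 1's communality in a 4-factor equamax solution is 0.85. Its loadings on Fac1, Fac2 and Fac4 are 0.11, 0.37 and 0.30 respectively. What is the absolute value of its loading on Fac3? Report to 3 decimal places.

Under orthogonal rotation h² = Σλ², so λ_Fac3² = h² − (0.2390) = 0.85 − 0.2390 = 0.6110.
|λ| = √0.6110 = 0.7817.

0.782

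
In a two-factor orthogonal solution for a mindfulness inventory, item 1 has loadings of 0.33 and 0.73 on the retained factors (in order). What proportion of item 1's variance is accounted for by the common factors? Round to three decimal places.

0.642

h² = 0.33² + 0.73² = 0.1089 + 0.5329 = 0.6418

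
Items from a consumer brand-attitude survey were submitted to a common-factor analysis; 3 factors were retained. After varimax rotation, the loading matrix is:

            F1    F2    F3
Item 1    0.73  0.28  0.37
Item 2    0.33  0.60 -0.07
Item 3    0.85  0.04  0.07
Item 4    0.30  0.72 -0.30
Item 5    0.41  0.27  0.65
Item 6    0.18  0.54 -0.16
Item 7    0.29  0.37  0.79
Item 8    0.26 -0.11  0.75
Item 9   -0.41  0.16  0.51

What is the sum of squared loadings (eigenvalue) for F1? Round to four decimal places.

1.9746

SS loadings for F1 = 0.73² + 0.33² + 0.85² + 0.30² + 0.41² + 0.18² + 0.29² + 0.26² + (-0.41)² = 0.5329 + 0.1089 + 0.7225 + 0.0900 + 0.1681 + 0.0324 + 0.0841 + 0.0676 + 0.1681 = 1.9746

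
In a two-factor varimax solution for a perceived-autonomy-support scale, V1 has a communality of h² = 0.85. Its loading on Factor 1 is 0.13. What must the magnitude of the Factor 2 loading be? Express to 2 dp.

0.91

Under orthogonal rotation h² = Σλ², so λ_Factor 2² = h² − (0.0169) = 0.85 − 0.0169 = 0.8331.
|λ| = √0.8331 = 0.9127.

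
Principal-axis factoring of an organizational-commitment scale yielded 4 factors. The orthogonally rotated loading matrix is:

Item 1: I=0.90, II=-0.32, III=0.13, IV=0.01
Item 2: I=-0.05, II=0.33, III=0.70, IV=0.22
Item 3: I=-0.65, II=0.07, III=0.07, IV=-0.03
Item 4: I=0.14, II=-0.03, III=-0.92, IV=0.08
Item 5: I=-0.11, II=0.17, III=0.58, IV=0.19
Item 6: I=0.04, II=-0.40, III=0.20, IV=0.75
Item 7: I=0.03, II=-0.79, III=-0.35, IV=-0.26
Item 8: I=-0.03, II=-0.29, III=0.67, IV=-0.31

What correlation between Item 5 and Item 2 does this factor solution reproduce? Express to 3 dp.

0.509

r̂ = Σ λ_i·λ_j across factors = (-0.11)(-0.05) + (0.17)(0.33) + (0.58)(0.70) + (0.19)(0.22)
  = +0.0055 +0.0561 +0.4060 +0.0418 = 0.5094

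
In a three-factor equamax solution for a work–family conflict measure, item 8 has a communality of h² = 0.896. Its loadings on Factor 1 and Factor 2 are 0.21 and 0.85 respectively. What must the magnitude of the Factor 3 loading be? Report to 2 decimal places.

0.36

Under orthogonal rotation h² = Σλ², so λ_Factor 3² = h² − (0.7666) = 0.896 − 0.7666 = 0.1294.
|λ| = √0.1294 = 0.3597.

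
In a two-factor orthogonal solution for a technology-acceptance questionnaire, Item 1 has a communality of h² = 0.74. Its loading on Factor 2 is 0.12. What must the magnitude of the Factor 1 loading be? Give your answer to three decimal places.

0.852

Under orthogonal rotation h² = Σλ², so λ_Factor 1² = h² − (0.0144) = 0.74 − 0.0144 = 0.7256.
|λ| = √0.7256 = 0.8518.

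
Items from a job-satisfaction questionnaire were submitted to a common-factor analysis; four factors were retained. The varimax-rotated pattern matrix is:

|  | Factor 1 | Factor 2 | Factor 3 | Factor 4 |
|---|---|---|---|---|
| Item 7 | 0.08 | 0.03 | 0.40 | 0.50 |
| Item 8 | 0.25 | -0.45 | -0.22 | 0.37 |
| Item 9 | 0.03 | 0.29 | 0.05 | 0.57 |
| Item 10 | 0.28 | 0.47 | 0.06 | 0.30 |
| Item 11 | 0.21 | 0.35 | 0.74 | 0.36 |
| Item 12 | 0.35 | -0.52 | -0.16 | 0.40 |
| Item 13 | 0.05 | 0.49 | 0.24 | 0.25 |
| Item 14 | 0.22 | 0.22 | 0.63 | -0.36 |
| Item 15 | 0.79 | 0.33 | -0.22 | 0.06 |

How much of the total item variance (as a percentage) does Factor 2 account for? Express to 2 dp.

14.43%

SS loadings for Factor 2 = 0.03² + (-0.45)² + 0.29² + 0.47² + 0.35² + (-0.52)² + 0.49² + 0.22² + 0.33² = 1.2987
With 9 standardized items, total variance = 9. Proportion = 1.2987/9 = 0.1443 → 14.43%.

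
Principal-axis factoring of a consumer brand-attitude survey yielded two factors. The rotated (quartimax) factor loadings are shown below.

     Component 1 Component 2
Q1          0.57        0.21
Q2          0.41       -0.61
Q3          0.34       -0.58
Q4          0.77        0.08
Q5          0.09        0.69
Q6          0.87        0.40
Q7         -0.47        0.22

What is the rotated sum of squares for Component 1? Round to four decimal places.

2.1874

SS loadings for Component 1 = 0.57² + 0.41² + 0.34² + 0.77² + 0.09² + 0.87² + (-0.47)² = 0.3249 + 0.1681 + 0.1156 + 0.5929 + 0.0081 + 0.7569 + 0.2209 = 2.1874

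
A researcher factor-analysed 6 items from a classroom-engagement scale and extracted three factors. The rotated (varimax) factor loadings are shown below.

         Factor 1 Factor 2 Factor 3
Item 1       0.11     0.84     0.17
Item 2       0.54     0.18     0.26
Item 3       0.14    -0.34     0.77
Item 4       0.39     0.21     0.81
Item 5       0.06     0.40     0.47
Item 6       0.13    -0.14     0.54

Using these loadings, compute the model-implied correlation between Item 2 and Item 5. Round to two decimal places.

0.23

r̂ = Σ λ_i·λ_j across factors = (0.54)(0.06) + (0.18)(0.40) + (0.26)(0.47)
  = +0.0324 +0.0720 +0.1222 = 0.2266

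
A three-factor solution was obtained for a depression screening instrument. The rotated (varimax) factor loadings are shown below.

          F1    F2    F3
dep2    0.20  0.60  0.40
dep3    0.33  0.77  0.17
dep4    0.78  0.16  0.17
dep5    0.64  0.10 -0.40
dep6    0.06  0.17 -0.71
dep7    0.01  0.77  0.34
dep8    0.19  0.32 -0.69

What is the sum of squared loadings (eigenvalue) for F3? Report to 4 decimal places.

1.4736

SS loadings for F3 = 0.40² + 0.17² + 0.17² + (-0.40)² + (-0.71)² + 0.34² + (-0.69)² = 0.1600 + 0.0289 + 0.0289 + 0.1600 + 0.5041 + 0.1156 + 0.4761 = 1.4736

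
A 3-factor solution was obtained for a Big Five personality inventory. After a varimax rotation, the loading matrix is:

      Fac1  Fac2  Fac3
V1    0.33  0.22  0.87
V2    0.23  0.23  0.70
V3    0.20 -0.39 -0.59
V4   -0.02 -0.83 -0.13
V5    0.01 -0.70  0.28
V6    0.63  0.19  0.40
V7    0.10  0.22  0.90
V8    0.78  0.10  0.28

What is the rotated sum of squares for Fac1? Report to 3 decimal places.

SS loadings for Fac1 = 0.33² + 0.23² + 0.20² + (-0.02)² + 0.01² + 0.63² + 0.10² + 0.78² = 0.1089 + 0.0529 + 0.0400 + 0.0004 + 0.0001 + 0.3969 + 0.0100 + 0.6084 = 1.2176

1.218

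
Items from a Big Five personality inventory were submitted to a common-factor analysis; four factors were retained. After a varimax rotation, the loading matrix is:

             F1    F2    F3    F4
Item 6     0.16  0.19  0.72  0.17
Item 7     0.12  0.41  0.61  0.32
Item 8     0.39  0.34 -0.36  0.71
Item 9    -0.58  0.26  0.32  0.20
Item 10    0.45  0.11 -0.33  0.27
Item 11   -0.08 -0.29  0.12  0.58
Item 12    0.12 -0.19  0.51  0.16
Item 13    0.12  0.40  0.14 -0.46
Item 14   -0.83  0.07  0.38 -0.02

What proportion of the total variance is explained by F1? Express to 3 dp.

SS loadings for F1 = 0.16² + 0.12² + 0.39² + (-0.58)² + 0.45² + (-0.08)² + 0.12² + 0.12² + (-0.83)² = 1.4551
Proportion of variance = 1.4551 / 9 = 0.1617.

0.162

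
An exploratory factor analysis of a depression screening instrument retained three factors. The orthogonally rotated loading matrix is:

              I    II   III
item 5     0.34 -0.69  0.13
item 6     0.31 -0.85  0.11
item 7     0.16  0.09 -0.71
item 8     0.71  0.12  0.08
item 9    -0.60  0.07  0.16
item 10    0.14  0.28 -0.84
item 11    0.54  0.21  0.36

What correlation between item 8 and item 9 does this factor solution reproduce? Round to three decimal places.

r̂ = Σ λ_i·λ_j across factors = (0.71)(-0.60) + (0.12)(0.07) + (0.08)(0.16)
  = -0.4260 +0.0084 +0.0128 = -0.4048

-0.405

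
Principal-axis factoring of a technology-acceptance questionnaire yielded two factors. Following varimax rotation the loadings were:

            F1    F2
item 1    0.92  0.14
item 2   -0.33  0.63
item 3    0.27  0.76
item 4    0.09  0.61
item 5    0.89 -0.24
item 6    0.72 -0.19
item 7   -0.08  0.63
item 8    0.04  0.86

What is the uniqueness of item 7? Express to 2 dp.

h² = (-0.08)² + 0.63² = 0.0064 + 0.3969 = 0.4033
Uniqueness u² = 1 − h² = 1 − 0.4033 = 0.5967

0.60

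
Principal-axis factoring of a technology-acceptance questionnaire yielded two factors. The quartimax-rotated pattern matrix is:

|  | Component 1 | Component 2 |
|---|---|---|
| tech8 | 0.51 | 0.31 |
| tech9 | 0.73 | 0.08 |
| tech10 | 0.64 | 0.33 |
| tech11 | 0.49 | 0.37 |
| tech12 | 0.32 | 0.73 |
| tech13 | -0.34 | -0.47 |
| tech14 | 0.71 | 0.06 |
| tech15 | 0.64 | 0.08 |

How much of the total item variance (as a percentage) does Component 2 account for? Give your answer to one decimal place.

SS loadings for Component 2 = 0.31² + 0.08² + 0.33² + 0.37² + 0.73² + (-0.47)² + 0.06² + 0.08² = 1.1121
With 8 standardized items, total variance = 8. Proportion = 1.1121/8 = 0.1390 → 13.90%.

13.9%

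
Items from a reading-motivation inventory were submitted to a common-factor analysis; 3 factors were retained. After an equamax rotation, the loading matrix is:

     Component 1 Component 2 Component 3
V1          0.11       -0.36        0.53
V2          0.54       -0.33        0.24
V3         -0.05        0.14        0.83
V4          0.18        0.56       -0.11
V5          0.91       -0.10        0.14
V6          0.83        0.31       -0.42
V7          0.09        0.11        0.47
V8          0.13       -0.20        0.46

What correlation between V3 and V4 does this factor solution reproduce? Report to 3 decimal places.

r̂ = Σ λ_i·λ_j across factors = (-0.05)(0.18) + (0.14)(0.56) + (0.83)(-0.11)
  = -0.0090 +0.0784 -0.0913 = -0.0219

-0.022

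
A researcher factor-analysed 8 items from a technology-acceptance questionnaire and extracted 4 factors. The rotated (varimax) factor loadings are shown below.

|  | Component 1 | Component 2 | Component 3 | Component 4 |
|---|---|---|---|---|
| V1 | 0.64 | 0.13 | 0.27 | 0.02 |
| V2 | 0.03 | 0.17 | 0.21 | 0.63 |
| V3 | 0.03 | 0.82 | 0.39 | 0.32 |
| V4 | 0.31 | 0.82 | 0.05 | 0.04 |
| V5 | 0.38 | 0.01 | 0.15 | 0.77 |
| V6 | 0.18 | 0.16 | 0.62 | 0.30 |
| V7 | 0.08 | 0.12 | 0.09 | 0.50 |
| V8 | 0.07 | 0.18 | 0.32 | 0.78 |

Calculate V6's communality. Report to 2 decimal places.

0.53

h² = 0.18² + 0.16² + 0.62² + 0.30² = 0.0324 + 0.0256 + 0.3844 + 0.0900 = 0.5324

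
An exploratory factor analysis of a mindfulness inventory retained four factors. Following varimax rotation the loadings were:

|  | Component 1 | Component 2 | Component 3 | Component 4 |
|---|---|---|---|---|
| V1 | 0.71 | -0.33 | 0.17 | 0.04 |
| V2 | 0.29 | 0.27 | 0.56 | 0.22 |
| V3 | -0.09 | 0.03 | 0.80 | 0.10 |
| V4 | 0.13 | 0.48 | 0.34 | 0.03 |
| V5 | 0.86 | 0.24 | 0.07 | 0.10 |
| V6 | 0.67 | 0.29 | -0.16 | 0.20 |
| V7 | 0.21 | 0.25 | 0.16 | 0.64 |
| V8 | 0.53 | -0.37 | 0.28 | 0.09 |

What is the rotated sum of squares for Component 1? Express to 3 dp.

SS loadings for Component 1 = 0.71² + 0.29² + (-0.09)² + 0.13² + 0.86² + 0.67² + 0.21² + 0.53² = 0.5041 + 0.0841 + 0.0081 + 0.0169 + 0.7396 + 0.4489 + 0.0441 + 0.2809 = 2.1267

2.127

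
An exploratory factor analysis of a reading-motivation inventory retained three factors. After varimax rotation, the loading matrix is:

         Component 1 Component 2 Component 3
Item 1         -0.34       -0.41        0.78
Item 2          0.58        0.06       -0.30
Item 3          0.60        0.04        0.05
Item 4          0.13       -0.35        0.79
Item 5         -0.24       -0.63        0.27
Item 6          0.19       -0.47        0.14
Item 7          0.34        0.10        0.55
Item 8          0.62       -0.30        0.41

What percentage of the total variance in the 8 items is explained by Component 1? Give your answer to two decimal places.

17.78%

SS loadings for Component 1 = (-0.34)² + 0.58² + 0.60² + 0.13² + (-0.24)² + 0.19² + 0.34² + 0.62² = 1.4226
With 8 standardized items, total variance = 8. Proportion = 1.4226/8 = 0.1778 → 17.78%.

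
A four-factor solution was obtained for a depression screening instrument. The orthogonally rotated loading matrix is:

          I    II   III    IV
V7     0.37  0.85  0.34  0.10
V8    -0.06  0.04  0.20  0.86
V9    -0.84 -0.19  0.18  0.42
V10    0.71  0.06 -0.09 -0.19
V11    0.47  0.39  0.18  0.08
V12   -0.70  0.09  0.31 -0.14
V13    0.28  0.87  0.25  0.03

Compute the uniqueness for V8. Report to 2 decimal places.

h² = (-0.06)² + 0.04² + 0.20² + 0.86² = 0.0036 + 0.0016 + 0.0400 + 0.7396 = 0.7848
Uniqueness u² = 1 − h² = 1 − 0.7848 = 0.2152

0.22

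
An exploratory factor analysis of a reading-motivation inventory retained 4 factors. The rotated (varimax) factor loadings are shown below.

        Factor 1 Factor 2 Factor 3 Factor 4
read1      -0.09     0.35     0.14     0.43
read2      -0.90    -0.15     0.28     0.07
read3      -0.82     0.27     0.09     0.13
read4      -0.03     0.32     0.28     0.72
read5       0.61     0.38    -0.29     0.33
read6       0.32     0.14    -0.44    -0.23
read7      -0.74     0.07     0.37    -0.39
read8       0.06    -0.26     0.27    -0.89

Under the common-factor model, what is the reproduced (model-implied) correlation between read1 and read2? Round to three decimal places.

0.098

r̂ = Σ λ_i·λ_j across factors = (-0.09)(-0.90) + (0.35)(-0.15) + (0.14)(0.28) + (0.43)(0.07)
  = +0.0810 -0.0525 +0.0392 +0.0301 = 0.0978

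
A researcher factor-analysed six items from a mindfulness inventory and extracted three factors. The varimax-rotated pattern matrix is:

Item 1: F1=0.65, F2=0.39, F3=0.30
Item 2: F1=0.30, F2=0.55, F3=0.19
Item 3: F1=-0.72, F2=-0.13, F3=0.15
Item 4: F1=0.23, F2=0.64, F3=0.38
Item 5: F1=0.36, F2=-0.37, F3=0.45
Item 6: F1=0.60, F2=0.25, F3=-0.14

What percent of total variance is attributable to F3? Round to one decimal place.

8.6%

SS loadings for F3 = 0.30² + 0.19² + 0.15² + 0.38² + 0.45² + (-0.14)² = 0.5151
With 6 standardized items, total variance = 6. Proportion = 0.5151/6 = 0.0858 → 8.58%.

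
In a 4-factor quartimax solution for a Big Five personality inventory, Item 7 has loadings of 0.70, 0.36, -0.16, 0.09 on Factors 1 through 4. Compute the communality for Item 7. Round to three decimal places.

0.653

h² = 0.70² + 0.36² + (-0.16)² + 0.09² = 0.4900 + 0.1296 + 0.0256 + 0.0081 = 0.6533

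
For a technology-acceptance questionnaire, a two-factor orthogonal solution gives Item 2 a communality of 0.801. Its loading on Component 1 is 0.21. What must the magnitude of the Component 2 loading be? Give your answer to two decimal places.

0.87

Under orthogonal rotation h² = Σλ², so λ_Component 2² = h² − (0.0441) = 0.801 − 0.0441 = 0.7569.
|λ| = √0.7569 = 0.8700.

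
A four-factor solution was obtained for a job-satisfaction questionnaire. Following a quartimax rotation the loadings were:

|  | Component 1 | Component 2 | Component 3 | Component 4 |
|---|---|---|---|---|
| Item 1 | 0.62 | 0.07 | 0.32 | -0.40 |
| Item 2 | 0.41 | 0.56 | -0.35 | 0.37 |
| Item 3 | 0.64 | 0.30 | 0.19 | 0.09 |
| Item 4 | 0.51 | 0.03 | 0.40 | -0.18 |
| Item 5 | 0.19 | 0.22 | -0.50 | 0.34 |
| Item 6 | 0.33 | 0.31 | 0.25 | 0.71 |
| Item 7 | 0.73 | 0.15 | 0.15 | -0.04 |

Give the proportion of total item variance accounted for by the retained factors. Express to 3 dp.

0.599

Communalities: 0.6517, 0.7411, 0.5438, 0.4534, 0.4501, 0.7716, 0.5795; Σh² = 4.1912.
Total variance with 7 standardized items is 7, so the solution explains 4.1912/7 = 0.5987.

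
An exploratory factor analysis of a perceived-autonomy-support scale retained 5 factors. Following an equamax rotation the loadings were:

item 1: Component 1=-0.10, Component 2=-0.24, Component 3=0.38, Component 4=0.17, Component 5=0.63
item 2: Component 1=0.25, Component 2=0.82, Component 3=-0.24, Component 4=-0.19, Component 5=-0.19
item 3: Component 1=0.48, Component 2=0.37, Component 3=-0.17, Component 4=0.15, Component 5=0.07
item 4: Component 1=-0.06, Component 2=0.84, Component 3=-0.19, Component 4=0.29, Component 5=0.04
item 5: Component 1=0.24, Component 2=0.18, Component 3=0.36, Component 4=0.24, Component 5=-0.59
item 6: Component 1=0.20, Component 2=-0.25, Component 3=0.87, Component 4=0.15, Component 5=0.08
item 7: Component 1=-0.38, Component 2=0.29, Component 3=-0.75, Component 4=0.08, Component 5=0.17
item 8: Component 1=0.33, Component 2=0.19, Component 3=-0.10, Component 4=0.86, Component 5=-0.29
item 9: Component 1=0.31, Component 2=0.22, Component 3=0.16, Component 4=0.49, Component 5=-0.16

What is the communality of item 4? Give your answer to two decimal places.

0.83

h² = (-0.06)² + 0.84² + (-0.19)² + 0.29² + 0.04² = 0.0036 + 0.7056 + 0.0361 + 0.0841 + 0.0016 = 0.8310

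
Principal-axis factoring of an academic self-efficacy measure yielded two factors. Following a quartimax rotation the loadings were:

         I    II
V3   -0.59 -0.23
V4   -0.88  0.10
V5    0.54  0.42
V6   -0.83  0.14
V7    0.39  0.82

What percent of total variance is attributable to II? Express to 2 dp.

SS loadings for II = (-0.23)² + 0.10² + 0.42² + 0.14² + 0.82² = 0.9313
With 5 standardized items, total variance = 5. Proportion = 0.9313/5 = 0.1863 → 18.63%.

18.63%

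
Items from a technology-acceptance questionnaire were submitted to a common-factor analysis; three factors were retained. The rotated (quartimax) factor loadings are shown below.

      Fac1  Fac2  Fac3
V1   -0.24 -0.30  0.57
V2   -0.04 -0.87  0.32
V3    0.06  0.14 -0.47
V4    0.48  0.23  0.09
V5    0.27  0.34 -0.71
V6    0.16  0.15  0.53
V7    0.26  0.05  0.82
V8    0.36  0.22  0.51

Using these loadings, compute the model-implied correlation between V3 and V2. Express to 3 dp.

r̂ = Σ λ_i·λ_j across factors = (0.06)(-0.04) + (0.14)(-0.87) + (-0.47)(0.32)
  = -0.0024 -0.1218 -0.1504 = -0.2746

-0.275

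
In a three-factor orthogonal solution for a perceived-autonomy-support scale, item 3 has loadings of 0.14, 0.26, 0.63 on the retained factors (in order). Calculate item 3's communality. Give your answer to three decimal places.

h² = 0.14² + 0.26² + 0.63² = 0.0196 + 0.0676 + 0.3969 = 0.4841

0.484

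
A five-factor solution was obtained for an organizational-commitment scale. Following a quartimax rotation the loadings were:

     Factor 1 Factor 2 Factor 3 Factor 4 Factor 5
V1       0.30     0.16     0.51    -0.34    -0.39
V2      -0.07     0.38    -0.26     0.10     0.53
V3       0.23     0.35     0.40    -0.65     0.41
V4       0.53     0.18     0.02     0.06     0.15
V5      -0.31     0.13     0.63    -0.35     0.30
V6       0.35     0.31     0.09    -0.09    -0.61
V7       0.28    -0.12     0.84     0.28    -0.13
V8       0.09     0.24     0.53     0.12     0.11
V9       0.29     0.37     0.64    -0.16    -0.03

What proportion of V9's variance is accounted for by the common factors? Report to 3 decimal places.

h² = 0.29² + 0.37² + 0.64² + (-0.16)² + (-0.03)² = 0.0841 + 0.1369 + 0.4096 + 0.0256 + 0.0009 = 0.6571

0.657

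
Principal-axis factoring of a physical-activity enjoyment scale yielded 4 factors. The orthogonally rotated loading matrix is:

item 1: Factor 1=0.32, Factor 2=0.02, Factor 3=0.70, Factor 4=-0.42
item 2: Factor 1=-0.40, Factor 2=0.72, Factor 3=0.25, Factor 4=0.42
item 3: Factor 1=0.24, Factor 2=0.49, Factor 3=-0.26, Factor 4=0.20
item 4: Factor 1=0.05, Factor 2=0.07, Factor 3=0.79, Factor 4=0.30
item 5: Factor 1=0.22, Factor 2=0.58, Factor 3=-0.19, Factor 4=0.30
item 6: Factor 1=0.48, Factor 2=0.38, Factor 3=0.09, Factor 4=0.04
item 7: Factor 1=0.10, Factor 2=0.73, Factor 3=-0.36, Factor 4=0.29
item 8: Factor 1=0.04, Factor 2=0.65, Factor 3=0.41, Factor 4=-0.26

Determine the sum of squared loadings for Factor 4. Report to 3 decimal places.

0.726

SS loadings for Factor 4 = (-0.42)² + 0.42² + 0.20² + 0.30² + 0.30² + 0.04² + 0.29² + (-0.26)² = 0.1764 + 0.1764 + 0.0400 + 0.0900 + 0.0900 + 0.0016 + 0.0841 + 0.0676 = 0.7261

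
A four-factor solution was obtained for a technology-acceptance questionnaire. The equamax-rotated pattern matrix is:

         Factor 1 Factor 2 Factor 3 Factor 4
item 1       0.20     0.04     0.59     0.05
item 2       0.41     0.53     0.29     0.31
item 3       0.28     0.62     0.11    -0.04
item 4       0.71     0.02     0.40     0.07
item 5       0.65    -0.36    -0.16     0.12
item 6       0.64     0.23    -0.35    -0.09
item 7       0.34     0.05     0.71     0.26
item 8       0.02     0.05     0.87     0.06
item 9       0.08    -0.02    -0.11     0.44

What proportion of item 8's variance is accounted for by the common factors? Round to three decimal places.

0.763

h² = 0.02² + 0.05² + 0.87² + 0.06² = 0.0004 + 0.0025 + 0.7569 + 0.0036 = 0.7634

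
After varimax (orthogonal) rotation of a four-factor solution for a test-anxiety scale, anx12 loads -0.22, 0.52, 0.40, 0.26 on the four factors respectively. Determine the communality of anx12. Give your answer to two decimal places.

0.55

h² = (-0.22)² + 0.52² + 0.40² + 0.26² = 0.0484 + 0.2704 + 0.1600 + 0.0676 = 0.5464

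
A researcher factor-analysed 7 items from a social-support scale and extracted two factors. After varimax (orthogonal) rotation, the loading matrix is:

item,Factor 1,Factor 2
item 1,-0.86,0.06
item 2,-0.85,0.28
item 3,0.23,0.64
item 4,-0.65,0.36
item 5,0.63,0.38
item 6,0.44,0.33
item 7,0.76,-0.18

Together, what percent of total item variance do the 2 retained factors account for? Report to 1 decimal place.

57.3%

Communalities: 0.7432, 0.8009, 0.4625, 0.5521, 0.5413, 0.3025, 0.6100; Σh² = 4.0125.
Total variance with 7 standardized items is 7, so the solution explains 4.0125/7 = 0.5732 = 57.32%.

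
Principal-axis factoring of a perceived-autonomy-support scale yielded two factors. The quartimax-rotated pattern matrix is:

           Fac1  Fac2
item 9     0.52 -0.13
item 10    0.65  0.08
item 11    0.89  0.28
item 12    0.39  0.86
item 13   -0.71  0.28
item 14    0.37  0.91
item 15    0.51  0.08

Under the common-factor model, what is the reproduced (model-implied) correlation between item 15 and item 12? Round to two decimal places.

r̂ = Σ λ_i·λ_j across factors = (0.51)(0.39) + (0.08)(0.86)
  = +0.1989 +0.0688 = 0.2677

0.27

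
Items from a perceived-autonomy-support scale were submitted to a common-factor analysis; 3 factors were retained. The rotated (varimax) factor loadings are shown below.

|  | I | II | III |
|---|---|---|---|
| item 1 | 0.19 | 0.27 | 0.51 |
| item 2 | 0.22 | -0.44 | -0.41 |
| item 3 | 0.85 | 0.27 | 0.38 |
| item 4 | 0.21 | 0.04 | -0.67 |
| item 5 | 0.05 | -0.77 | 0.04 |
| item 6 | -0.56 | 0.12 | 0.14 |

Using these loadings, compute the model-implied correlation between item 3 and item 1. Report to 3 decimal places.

r̂ = Σ λ_i·λ_j across factors = (0.85)(0.19) + (0.27)(0.27) + (0.38)(0.51)
  = +0.1615 +0.0729 +0.1938 = 0.4282

0.428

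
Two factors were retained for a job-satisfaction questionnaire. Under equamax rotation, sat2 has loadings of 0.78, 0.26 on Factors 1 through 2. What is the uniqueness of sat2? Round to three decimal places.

0.324

h² = 0.78² + 0.26² = 0.6084 + 0.0676 = 0.6760
Uniqueness u² = 1 − h² = 1 − 0.6760 = 0.3240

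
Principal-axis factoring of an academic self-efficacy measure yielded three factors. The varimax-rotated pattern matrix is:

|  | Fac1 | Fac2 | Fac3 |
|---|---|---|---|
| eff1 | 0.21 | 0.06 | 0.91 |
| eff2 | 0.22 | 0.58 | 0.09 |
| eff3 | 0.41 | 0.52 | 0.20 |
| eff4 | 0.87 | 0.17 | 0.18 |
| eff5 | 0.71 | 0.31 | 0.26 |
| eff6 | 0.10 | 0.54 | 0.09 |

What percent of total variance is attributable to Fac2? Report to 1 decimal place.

SS loadings for Fac2 = 0.06² + 0.58² + 0.52² + 0.17² + 0.31² + 0.54² = 1.0270
With 6 standardized items, total variance = 6. Proportion = 1.0270/6 = 0.1712 → 17.12%.

17.1%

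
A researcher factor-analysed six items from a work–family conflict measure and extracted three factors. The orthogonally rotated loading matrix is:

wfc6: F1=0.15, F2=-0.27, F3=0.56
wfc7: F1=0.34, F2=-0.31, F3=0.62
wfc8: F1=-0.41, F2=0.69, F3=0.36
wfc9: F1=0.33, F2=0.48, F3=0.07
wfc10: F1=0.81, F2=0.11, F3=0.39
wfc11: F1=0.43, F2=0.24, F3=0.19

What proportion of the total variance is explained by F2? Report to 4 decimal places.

SS loadings for F2 = (-0.27)² + (-0.31)² + 0.69² + 0.48² + 0.11² + 0.24² = 0.9452
Proportion of variance = 0.9452 / 6 = 0.1575.

0.1575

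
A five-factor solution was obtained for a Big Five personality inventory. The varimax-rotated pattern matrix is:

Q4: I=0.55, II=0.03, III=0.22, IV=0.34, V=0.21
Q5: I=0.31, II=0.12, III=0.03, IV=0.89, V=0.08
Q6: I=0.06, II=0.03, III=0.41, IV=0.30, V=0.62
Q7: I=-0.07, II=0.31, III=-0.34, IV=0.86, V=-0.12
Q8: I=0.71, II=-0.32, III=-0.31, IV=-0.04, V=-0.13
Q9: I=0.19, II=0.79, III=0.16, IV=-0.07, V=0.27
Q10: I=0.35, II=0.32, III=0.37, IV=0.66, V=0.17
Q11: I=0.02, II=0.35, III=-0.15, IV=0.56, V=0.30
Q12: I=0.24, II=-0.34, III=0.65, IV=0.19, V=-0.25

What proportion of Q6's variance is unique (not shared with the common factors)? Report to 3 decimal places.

0.353

h² = 0.06² + 0.03² + 0.41² + 0.30² + 0.62² = 0.0036 + 0.0009 + 0.1681 + 0.0900 + 0.3844 = 0.6470
Uniqueness u² = 1 − h² = 1 − 0.6470 = 0.3530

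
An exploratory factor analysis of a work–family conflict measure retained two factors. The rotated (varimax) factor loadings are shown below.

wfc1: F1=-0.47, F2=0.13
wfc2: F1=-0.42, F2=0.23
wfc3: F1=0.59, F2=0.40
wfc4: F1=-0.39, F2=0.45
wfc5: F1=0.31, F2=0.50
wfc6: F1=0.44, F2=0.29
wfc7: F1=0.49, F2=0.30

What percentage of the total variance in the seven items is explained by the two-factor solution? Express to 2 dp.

32.62%

Communalities: 0.2378, 0.2293, 0.5081, 0.3546, 0.3461, 0.2777, 0.3301; Σh² = 2.2837.
Total variance with 7 standardized items is 7, so the solution explains 2.2837/7 = 0.3262 = 32.62%.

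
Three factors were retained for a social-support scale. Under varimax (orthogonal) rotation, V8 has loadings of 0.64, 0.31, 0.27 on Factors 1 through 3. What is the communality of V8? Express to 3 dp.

0.579

h² = 0.64² + 0.31² + 0.27² = 0.4096 + 0.0961 + 0.0729 = 0.5786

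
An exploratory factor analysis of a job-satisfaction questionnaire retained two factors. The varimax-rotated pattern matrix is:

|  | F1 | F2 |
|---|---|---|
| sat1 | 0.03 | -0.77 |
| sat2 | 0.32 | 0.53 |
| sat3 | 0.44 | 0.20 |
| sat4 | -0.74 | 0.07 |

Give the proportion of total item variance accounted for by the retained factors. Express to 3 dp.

0.441

SS loadings by factor: 0.8445, 0.9187; total = 1.7632.
Total variance with 4 standardized items is 4, so the solution explains 1.7632/4 = 0.4408.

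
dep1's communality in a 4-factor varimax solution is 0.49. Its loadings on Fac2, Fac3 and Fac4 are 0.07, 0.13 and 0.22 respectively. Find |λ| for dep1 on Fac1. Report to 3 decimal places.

0.648

Under orthogonal rotation h² = Σλ², so λ_Fac1² = h² − (0.0702) = 0.49 − 0.0702 = 0.4198.
|λ| = √0.4198 = 0.6479.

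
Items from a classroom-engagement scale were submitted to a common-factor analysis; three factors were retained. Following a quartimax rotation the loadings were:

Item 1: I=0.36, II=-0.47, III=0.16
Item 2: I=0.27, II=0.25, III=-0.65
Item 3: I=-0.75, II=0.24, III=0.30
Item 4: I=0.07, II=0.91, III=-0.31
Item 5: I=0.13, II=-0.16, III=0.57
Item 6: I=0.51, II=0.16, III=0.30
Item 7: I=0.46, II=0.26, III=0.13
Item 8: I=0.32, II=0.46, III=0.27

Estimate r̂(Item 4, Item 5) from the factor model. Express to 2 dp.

r̂ = Σ λ_i·λ_j across factors = (0.07)(0.13) + (0.91)(-0.16) + (-0.31)(0.57)
  = +0.0091 -0.1456 -0.1767 = -0.3132

-0.31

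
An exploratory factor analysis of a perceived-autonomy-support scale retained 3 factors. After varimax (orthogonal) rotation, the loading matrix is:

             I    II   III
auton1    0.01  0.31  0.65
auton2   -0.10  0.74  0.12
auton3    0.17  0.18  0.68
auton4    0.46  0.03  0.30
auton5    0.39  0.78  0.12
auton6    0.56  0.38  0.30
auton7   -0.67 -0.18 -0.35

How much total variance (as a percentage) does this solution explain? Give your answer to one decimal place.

Communalities: 0.5187, 0.5720, 0.5237, 0.3025, 0.7749, 0.5480, 0.6038; Σh² = 3.8436.
Total variance with 7 standardized items is 7, so the solution explains 3.8436/7 = 0.5491 = 54.91%.

54.9%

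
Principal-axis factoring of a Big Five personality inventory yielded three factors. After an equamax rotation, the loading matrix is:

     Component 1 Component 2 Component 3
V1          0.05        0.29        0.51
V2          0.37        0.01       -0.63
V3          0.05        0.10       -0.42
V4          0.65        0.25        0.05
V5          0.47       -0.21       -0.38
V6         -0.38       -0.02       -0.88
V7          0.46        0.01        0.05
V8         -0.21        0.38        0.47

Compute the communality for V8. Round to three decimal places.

0.409

h² = (-0.21)² + 0.38² + 0.47² = 0.0441 + 0.1444 + 0.2209 = 0.4094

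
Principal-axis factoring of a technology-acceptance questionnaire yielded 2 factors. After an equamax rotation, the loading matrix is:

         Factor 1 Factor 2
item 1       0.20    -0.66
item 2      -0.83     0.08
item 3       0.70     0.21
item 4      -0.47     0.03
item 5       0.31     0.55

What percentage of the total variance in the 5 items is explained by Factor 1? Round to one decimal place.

SS loadings for Factor 1 = 0.20² + (-0.83)² + 0.70² + (-0.47)² + 0.31² = 1.5359
With 5 standardized items, total variance = 5. Proportion = 1.5359/5 = 0.3072 → 30.72%.

30.7%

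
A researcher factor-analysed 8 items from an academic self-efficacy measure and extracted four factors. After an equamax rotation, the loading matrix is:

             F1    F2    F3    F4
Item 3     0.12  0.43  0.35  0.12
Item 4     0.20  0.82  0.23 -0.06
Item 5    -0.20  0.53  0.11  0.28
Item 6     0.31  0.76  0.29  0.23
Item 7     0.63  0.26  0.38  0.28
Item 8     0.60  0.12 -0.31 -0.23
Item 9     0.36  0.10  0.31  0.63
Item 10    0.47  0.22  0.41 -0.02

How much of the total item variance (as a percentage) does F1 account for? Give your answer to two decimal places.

SS loadings for F1 = 0.12² + 0.20² + (-0.20)² + 0.31² + 0.63² + 0.60² + 0.36² + 0.47² = 1.2979
With 8 standardized items, total variance = 8. Proportion = 1.2979/8 = 0.1622 → 16.22%.

16.22%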